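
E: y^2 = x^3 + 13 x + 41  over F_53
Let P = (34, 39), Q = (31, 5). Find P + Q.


P != Q, so use the chord formula.
s = (y2 - y1) / (x2 - x1) = (19) / (50) mod 53 = 29
x3 = s^2 - x1 - x2 mod 53 = 29^2 - 34 - 31 = 34
y3 = s (x1 - x3) - y1 mod 53 = 29 * (34 - 34) - 39 = 14

P + Q = (34, 14)


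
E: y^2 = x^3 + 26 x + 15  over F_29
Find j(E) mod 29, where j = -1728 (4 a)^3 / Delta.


Delta = -16(4 a^3 + 27 b^2) mod 29 = 25
-1728 * (4 a)^3 = -1728 * (4*26)^3 mod 29 = 28
j = 28 * 25^(-1) mod 29 = 22

j = 22 (mod 29)


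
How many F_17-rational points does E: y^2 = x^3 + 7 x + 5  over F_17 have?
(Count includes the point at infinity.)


For each x in F_17, count y with y^2 = x^3 + 7 x + 5 mod 17:
  x = 1: RHS = 13, y in [8, 9]  -> 2 point(s)
  x = 3: RHS = 2, y in [6, 11]  -> 2 point(s)
  x = 6: RHS = 8, y in [5, 12]  -> 2 point(s)
  x = 9: RHS = 15, y in [7, 10]  -> 2 point(s)
  x = 10: RHS = 4, y in [2, 15]  -> 2 point(s)
  x = 11: RHS = 2, y in [6, 11]  -> 2 point(s)
  x = 12: RHS = 15, y in [7, 10]  -> 2 point(s)
  x = 13: RHS = 15, y in [7, 10]  -> 2 point(s)
  x = 14: RHS = 8, y in [5, 12]  -> 2 point(s)
  x = 15: RHS = 0, y in [0]  -> 1 point(s)
Affine points: 19. Add the point at infinity: total = 20.

#E(F_17) = 20


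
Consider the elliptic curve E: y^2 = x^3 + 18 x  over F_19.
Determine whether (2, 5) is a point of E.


Check whether y^2 = x^3 + 18 x + 0 (mod 19) for (x, y) = (2, 5).
LHS: y^2 = 5^2 mod 19 = 6
RHS: x^3 + 18 x + 0 = 2^3 + 18*2 + 0 mod 19 = 6
LHS = RHS

Yes, on the curve


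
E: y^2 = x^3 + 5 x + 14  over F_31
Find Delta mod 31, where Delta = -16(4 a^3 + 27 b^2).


4 a^3 + 27 b^2 = 4*5^3 + 27*14^2 = 500 + 5292 = 5792
Delta = -16 * (5792) = -92672
Delta mod 31 = 18

Delta = 18 (mod 31)


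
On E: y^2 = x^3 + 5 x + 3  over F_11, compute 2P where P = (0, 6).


k = 2 = 10_2 (binary, LSB first: 01)
Double-and-add from P = (0, 6):
  bit 0 = 0: acc unchanged = O
  bit 1 = 1: acc = O + (3, 1) = (3, 1)

2P = (3, 1)


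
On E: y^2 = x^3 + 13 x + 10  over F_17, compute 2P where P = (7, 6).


Doubling: s = (3 x1^2 + a) / (2 y1)
s = (3*7^2 + 13) / (2*6) mod 17 = 2
x3 = s^2 - 2 x1 mod 17 = 2^2 - 2*7 = 7
y3 = s (x1 - x3) - y1 mod 17 = 2 * (7 - 7) - 6 = 11

2P = (7, 11)


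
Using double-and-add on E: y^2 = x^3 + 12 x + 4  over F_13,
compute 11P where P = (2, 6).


k = 11 = 1011_2 (binary, LSB first: 1101)
Double-and-add from P = (2, 6):
  bit 0 = 1: acc = O + (2, 6) = (2, 6)
  bit 1 = 1: acc = (2, 6) + (0, 11) = (1, 11)
  bit 2 = 0: acc unchanged = (1, 11)
  bit 3 = 1: acc = (1, 11) + (4, 8) = (9, 10)

11P = (9, 10)


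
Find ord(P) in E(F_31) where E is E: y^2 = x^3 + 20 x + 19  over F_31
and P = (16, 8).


Compute successive multiples of P until we hit O:
  1P = (16, 8)
  2P = (24, 1)
  3P = (0, 9)
  4P = (19, 29)
  5P = (14, 6)
  6P = (2, 6)
  7P = (1, 3)
  8P = (21, 11)
  ... (continuing to 39P)
  39P = O

ord(P) = 39


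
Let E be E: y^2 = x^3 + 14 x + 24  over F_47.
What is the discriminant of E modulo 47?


4 a^3 + 27 b^2 = 4*14^3 + 27*24^2 = 10976 + 15552 = 26528
Delta = -16 * (26528) = -424448
Delta mod 47 = 9

Delta = 9 (mod 47)


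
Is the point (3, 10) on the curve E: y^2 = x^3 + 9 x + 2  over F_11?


Check whether y^2 = x^3 + 9 x + 2 (mod 11) for (x, y) = (3, 10).
LHS: y^2 = 10^2 mod 11 = 1
RHS: x^3 + 9 x + 2 = 3^3 + 9*3 + 2 mod 11 = 1
LHS = RHS

Yes, on the curve


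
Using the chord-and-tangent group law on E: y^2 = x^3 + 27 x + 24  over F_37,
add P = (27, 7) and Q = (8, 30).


P != Q, so use the chord formula.
s = (y2 - y1) / (x2 - x1) = (23) / (18) mod 37 = 28
x3 = s^2 - x1 - x2 mod 37 = 28^2 - 27 - 8 = 9
y3 = s (x1 - x3) - y1 mod 37 = 28 * (27 - 9) - 7 = 16

P + Q = (9, 16)


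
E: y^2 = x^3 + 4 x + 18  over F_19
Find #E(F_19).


For each x in F_19, count y with y^2 = x^3 + 4 x + 18 mod 19:
  x = 1: RHS = 4, y in [2, 17]  -> 2 point(s)
  x = 3: RHS = 0, y in [0]  -> 1 point(s)
  x = 5: RHS = 11, y in [7, 12]  -> 2 point(s)
  x = 6: RHS = 11, y in [7, 12]  -> 2 point(s)
  x = 7: RHS = 9, y in [3, 16]  -> 2 point(s)
  x = 8: RHS = 11, y in [7, 12]  -> 2 point(s)
  x = 9: RHS = 4, y in [2, 17]  -> 2 point(s)
  x = 11: RHS = 6, y in [5, 14]  -> 2 point(s)
  x = 13: RHS = 6, y in [5, 14]  -> 2 point(s)
  x = 14: RHS = 6, y in [5, 14]  -> 2 point(s)
  x = 16: RHS = 17, y in [6, 13]  -> 2 point(s)
Affine points: 21. Add the point at infinity: total = 22.

#E(F_19) = 22


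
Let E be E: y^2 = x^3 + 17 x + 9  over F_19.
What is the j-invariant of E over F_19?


Delta = -16(4 a^3 + 27 b^2) mod 19 = 5
-1728 * (4 a)^3 = -1728 * (4*17)^3 mod 19 = 1
j = 1 * 5^(-1) mod 19 = 4

j = 4 (mod 19)


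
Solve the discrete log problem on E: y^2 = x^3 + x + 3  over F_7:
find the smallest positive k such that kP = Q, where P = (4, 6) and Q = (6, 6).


Enumerate multiples of P until we hit Q = (6, 6):
  1P = (4, 6)
  2P = (6, 1)
  3P = (5, 0)
  4P = (6, 6)
Match found at i = 4.

k = 4


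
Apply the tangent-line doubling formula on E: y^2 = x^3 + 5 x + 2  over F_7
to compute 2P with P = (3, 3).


Doubling: s = (3 x1^2 + a) / (2 y1)
s = (3*3^2 + 5) / (2*3) mod 7 = 3
x3 = s^2 - 2 x1 mod 7 = 3^2 - 2*3 = 3
y3 = s (x1 - x3) - y1 mod 7 = 3 * (3 - 3) - 3 = 4

2P = (3, 4)


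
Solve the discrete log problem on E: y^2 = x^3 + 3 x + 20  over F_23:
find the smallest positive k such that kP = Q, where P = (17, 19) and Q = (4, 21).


Enumerate multiples of P until we hit Q = (4, 21):
  1P = (17, 19)
  2P = (18, 15)
  3P = (4, 21)
Match found at i = 3.

k = 3


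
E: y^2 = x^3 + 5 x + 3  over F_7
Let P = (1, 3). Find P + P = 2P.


Doubling: s = (3 x1^2 + a) / (2 y1)
s = (3*1^2 + 5) / (2*3) mod 7 = 6
x3 = s^2 - 2 x1 mod 7 = 6^2 - 2*1 = 6
y3 = s (x1 - x3) - y1 mod 7 = 6 * (1 - 6) - 3 = 2

2P = (6, 2)


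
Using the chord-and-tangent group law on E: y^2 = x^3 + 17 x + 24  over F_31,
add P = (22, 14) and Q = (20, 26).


P != Q, so use the chord formula.
s = (y2 - y1) / (x2 - x1) = (12) / (29) mod 31 = 25
x3 = s^2 - x1 - x2 mod 31 = 25^2 - 22 - 20 = 25
y3 = s (x1 - x3) - y1 mod 31 = 25 * (22 - 25) - 14 = 4

P + Q = (25, 4)


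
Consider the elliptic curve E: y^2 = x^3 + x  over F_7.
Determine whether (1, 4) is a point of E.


Check whether y^2 = x^3 + 1 x + 0 (mod 7) for (x, y) = (1, 4).
LHS: y^2 = 4^2 mod 7 = 2
RHS: x^3 + 1 x + 0 = 1^3 + 1*1 + 0 mod 7 = 2
LHS = RHS

Yes, on the curve


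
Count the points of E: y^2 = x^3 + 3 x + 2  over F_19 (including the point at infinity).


For each x in F_19, count y with y^2 = x^3 + 3 x + 2 mod 19:
  x = 1: RHS = 6, y in [5, 14]  -> 2 point(s)
  x = 2: RHS = 16, y in [4, 15]  -> 2 point(s)
  x = 3: RHS = 0, y in [0]  -> 1 point(s)
  x = 5: RHS = 9, y in [3, 16]  -> 2 point(s)
  x = 7: RHS = 5, y in [9, 10]  -> 2 point(s)
  x = 8: RHS = 6, y in [5, 14]  -> 2 point(s)
  x = 9: RHS = 17, y in [6, 13]  -> 2 point(s)
  x = 10: RHS = 6, y in [5, 14]  -> 2 point(s)
  x = 11: RHS = 17, y in [6, 13]  -> 2 point(s)
  x = 16: RHS = 4, y in [2, 17]  -> 2 point(s)
  x = 17: RHS = 7, y in [8, 11]  -> 2 point(s)
  x = 18: RHS = 17, y in [6, 13]  -> 2 point(s)
Affine points: 23. Add the point at infinity: total = 24.

#E(F_19) = 24


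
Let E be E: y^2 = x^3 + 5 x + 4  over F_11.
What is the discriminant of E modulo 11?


4 a^3 + 27 b^2 = 4*5^3 + 27*4^2 = 500 + 432 = 932
Delta = -16 * (932) = -14912
Delta mod 11 = 4

Delta = 4 (mod 11)


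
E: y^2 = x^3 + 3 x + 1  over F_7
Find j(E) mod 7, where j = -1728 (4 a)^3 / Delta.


Delta = -16(4 a^3 + 27 b^2) mod 7 = 3
-1728 * (4 a)^3 = -1728 * (4*3)^3 mod 7 = 6
j = 6 * 3^(-1) mod 7 = 2

j = 2 (mod 7)


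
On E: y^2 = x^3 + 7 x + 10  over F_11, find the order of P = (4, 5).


Compute successive multiples of P until we hit O:
  1P = (4, 5)
  2P = (3, 6)
  3P = (5, 7)
  4P = (6, 2)
  5P = (6, 9)
  6P = (5, 4)
  7P = (3, 5)
  8P = (4, 6)
  ... (continuing to 9P)
  9P = O

ord(P) = 9


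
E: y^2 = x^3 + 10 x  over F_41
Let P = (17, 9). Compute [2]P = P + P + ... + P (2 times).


k = 2 = 10_2 (binary, LSB first: 01)
Double-and-add from P = (17, 9):
  bit 0 = 0: acc unchanged = O
  bit 1 = 1: acc = O + (25, 34) = (25, 34)

2P = (25, 34)


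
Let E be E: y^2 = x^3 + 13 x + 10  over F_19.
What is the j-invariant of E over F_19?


Delta = -16(4 a^3 + 27 b^2) mod 19 = 17
-1728 * (4 a)^3 = -1728 * (4*13)^3 mod 19 = 8
j = 8 * 17^(-1) mod 19 = 15

j = 15 (mod 19)


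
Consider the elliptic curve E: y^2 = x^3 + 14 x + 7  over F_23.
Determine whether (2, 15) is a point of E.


Check whether y^2 = x^3 + 14 x + 7 (mod 23) for (x, y) = (2, 15).
LHS: y^2 = 15^2 mod 23 = 18
RHS: x^3 + 14 x + 7 = 2^3 + 14*2 + 7 mod 23 = 20
LHS != RHS

No, not on the curve


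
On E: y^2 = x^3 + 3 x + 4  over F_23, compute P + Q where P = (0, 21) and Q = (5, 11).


P != Q, so use the chord formula.
s = (y2 - y1) / (x2 - x1) = (13) / (5) mod 23 = 21
x3 = s^2 - x1 - x2 mod 23 = 21^2 - 0 - 5 = 22
y3 = s (x1 - x3) - y1 mod 23 = 21 * (0 - 22) - 21 = 0

P + Q = (22, 0)


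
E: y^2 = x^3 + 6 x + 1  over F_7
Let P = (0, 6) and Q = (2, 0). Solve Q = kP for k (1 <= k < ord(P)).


Enumerate multiples of P until we hit Q = (2, 0):
  1P = (0, 6)
  2P = (2, 0)
Match found at i = 2.

k = 2


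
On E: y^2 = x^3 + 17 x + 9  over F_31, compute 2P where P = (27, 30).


Doubling: s = (3 x1^2 + a) / (2 y1)
s = (3*27^2 + 17) / (2*30) mod 31 = 14
x3 = s^2 - 2 x1 mod 31 = 14^2 - 2*27 = 18
y3 = s (x1 - x3) - y1 mod 31 = 14 * (27 - 18) - 30 = 3

2P = (18, 3)


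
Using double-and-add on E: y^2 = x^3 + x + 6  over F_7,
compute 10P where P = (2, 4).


k = 10 = 1010_2 (binary, LSB first: 0101)
Double-and-add from P = (2, 4):
  bit 0 = 0: acc unchanged = O
  bit 1 = 1: acc = O + (4, 5) = (4, 5)
  bit 2 = 0: acc unchanged = (4, 5)
  bit 3 = 1: acc = (4, 5) + (3, 1) = (2, 3)

10P = (2, 3)


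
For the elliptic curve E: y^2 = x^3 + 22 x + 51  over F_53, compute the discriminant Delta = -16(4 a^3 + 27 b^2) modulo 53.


4 a^3 + 27 b^2 = 4*22^3 + 27*51^2 = 42592 + 70227 = 112819
Delta = -16 * (112819) = -1805104
Delta mod 53 = 23

Delta = 23 (mod 53)


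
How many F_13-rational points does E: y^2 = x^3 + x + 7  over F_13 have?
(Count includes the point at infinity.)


For each x in F_13, count y with y^2 = x^3 + 1 x + 7 mod 13:
  x = 1: RHS = 9, y in [3, 10]  -> 2 point(s)
  x = 2: RHS = 4, y in [2, 11]  -> 2 point(s)
  x = 4: RHS = 10, y in [6, 7]  -> 2 point(s)
  x = 9: RHS = 4, y in [2, 11]  -> 2 point(s)
  x = 10: RHS = 3, y in [4, 9]  -> 2 point(s)
  x = 11: RHS = 10, y in [6, 7]  -> 2 point(s)
Affine points: 12. Add the point at infinity: total = 13.

#E(F_13) = 13


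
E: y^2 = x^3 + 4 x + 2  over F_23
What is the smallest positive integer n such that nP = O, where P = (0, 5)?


Compute successive multiples of P until we hit O:
  1P = (0, 5)
  2P = (2, 8)
  3P = (6, 9)
  4P = (20, 20)
  5P = (5, 20)
  6P = (4, 6)
  7P = (9, 10)
  8P = (18, 8)
  ... (continuing to 21P)
  21P = O

ord(P) = 21


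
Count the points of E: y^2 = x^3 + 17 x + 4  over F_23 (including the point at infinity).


For each x in F_23, count y with y^2 = x^3 + 17 x + 4 mod 23:
  x = 0: RHS = 4, y in [2, 21]  -> 2 point(s)
  x = 2: RHS = 0, y in [0]  -> 1 point(s)
  x = 3: RHS = 13, y in [6, 17]  -> 2 point(s)
  x = 6: RHS = 0, y in [0]  -> 1 point(s)
  x = 7: RHS = 6, y in [11, 12]  -> 2 point(s)
  x = 8: RHS = 8, y in [10, 13]  -> 2 point(s)
  x = 9: RHS = 12, y in [9, 14]  -> 2 point(s)
  x = 10: RHS = 1, y in [1, 22]  -> 2 point(s)
  x = 11: RHS = 4, y in [2, 21]  -> 2 point(s)
  x = 12: RHS = 4, y in [2, 21]  -> 2 point(s)
  x = 15: RHS = 0, y in [0]  -> 1 point(s)
  x = 16: RHS = 2, y in [5, 18]  -> 2 point(s)
  x = 17: RHS = 8, y in [10, 13]  -> 2 point(s)
  x = 18: RHS = 1, y in [1, 22]  -> 2 point(s)
  x = 20: RHS = 18, y in [8, 15]  -> 2 point(s)
  x = 21: RHS = 8, y in [10, 13]  -> 2 point(s)
  x = 22: RHS = 9, y in [3, 20]  -> 2 point(s)
Affine points: 31. Add the point at infinity: total = 32.

#E(F_23) = 32


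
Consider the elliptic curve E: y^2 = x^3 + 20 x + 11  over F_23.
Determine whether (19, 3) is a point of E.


Check whether y^2 = x^3 + 20 x + 11 (mod 23) for (x, y) = (19, 3).
LHS: y^2 = 3^2 mod 23 = 9
RHS: x^3 + 20 x + 11 = 19^3 + 20*19 + 11 mod 23 = 5
LHS != RHS

No, not on the curve


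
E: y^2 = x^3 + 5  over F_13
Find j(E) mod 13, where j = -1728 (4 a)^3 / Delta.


Delta = -16(4 a^3 + 27 b^2) mod 13 = 3
-1728 * (4 a)^3 = -1728 * (4*0)^3 mod 13 = 0
j = 0 * 3^(-1) mod 13 = 0

j = 0 (mod 13)


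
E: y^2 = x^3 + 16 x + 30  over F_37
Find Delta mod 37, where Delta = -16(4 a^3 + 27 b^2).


4 a^3 + 27 b^2 = 4*16^3 + 27*30^2 = 16384 + 24300 = 40684
Delta = -16 * (40684) = -650944
Delta mod 37 = 34

Delta = 34 (mod 37)


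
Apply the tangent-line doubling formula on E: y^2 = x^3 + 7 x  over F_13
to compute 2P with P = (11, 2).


Doubling: s = (3 x1^2 + a) / (2 y1)
s = (3*11^2 + 7) / (2*2) mod 13 = 8
x3 = s^2 - 2 x1 mod 13 = 8^2 - 2*11 = 3
y3 = s (x1 - x3) - y1 mod 13 = 8 * (11 - 3) - 2 = 10

2P = (3, 10)


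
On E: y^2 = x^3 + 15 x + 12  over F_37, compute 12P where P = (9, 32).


k = 12 = 1100_2 (binary, LSB first: 0011)
Double-and-add from P = (9, 32):
  bit 0 = 0: acc unchanged = O
  bit 1 = 0: acc unchanged = O
  bit 2 = 1: acc = O + (13, 31) = (13, 31)
  bit 3 = 1: acc = (13, 31) + (7, 4) = (28, 31)

12P = (28, 31)


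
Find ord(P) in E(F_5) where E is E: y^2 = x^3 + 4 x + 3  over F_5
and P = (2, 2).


Compute successive multiples of P until we hit O:
  1P = (2, 2)
  2P = (2, 3)
  3P = O

ord(P) = 3


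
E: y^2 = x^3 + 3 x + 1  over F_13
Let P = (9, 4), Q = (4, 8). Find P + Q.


P != Q, so use the chord formula.
s = (y2 - y1) / (x2 - x1) = (4) / (8) mod 13 = 7
x3 = s^2 - x1 - x2 mod 13 = 7^2 - 9 - 4 = 10
y3 = s (x1 - x3) - y1 mod 13 = 7 * (9 - 10) - 4 = 2

P + Q = (10, 2)


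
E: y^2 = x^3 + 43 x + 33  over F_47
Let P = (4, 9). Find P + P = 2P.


Doubling: s = (3 x1^2 + a) / (2 y1)
s = (3*4^2 + 43) / (2*9) mod 47 = 39
x3 = s^2 - 2 x1 mod 47 = 39^2 - 2*4 = 9
y3 = s (x1 - x3) - y1 mod 47 = 39 * (4 - 9) - 9 = 31

2P = (9, 31)


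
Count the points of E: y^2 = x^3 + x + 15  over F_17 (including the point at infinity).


For each x in F_17, count y with y^2 = x^3 + 1 x + 15 mod 17:
  x = 0: RHS = 15, y in [7, 10]  -> 2 point(s)
  x = 1: RHS = 0, y in [0]  -> 1 point(s)
  x = 2: RHS = 8, y in [5, 12]  -> 2 point(s)
  x = 4: RHS = 15, y in [7, 10]  -> 2 point(s)
  x = 5: RHS = 9, y in [3, 14]  -> 2 point(s)
  x = 6: RHS = 16, y in [4, 13]  -> 2 point(s)
  x = 7: RHS = 8, y in [5, 12]  -> 2 point(s)
  x = 8: RHS = 8, y in [5, 12]  -> 2 point(s)
  x = 12: RHS = 4, y in [2, 15]  -> 2 point(s)
  x = 13: RHS = 15, y in [7, 10]  -> 2 point(s)
  x = 14: RHS = 2, y in [6, 11]  -> 2 point(s)
  x = 16: RHS = 13, y in [8, 9]  -> 2 point(s)
Affine points: 23. Add the point at infinity: total = 24.

#E(F_17) = 24


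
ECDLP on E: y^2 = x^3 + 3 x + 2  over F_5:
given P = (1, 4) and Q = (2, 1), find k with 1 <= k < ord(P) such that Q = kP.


Enumerate multiples of P until we hit Q = (2, 1):
  1P = (1, 4)
  2P = (2, 4)
  3P = (2, 1)
Match found at i = 3.

k = 3


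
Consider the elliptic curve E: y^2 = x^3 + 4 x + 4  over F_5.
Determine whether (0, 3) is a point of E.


Check whether y^2 = x^3 + 4 x + 4 (mod 5) for (x, y) = (0, 3).
LHS: y^2 = 3^2 mod 5 = 4
RHS: x^3 + 4 x + 4 = 0^3 + 4*0 + 4 mod 5 = 4
LHS = RHS

Yes, on the curve


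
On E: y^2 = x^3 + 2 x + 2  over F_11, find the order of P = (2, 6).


Compute successive multiples of P until we hit O:
  1P = (2, 6)
  2P = (5, 7)
  3P = (9, 10)
  4P = (1, 4)
  5P = (1, 7)
  6P = (9, 1)
  7P = (5, 4)
  8P = (2, 5)
  ... (continuing to 9P)
  9P = O

ord(P) = 9


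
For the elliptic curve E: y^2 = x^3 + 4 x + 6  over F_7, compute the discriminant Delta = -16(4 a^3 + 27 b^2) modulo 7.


4 a^3 + 27 b^2 = 4*4^3 + 27*6^2 = 256 + 972 = 1228
Delta = -16 * (1228) = -19648
Delta mod 7 = 1

Delta = 1 (mod 7)


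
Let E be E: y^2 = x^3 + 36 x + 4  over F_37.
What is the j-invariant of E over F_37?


Delta = -16(4 a^3 + 27 b^2) mod 37 = 34
-1728 * (4 a)^3 = -1728 * (4*36)^3 mod 37 = 36
j = 36 * 34^(-1) mod 37 = 25

j = 25 (mod 37)


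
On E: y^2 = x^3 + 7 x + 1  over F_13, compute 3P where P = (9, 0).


k = 3 = 11_2 (binary, LSB first: 11)
Double-and-add from P = (9, 0):
  bit 0 = 1: acc = O + (9, 0) = (9, 0)
  bit 1 = 1: acc = (9, 0) + O = (9, 0)

3P = (9, 0)


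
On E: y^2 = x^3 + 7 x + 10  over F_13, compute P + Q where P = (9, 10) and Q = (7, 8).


P != Q, so use the chord formula.
s = (y2 - y1) / (x2 - x1) = (11) / (11) mod 13 = 1
x3 = s^2 - x1 - x2 mod 13 = 1^2 - 9 - 7 = 11
y3 = s (x1 - x3) - y1 mod 13 = 1 * (9 - 11) - 10 = 1

P + Q = (11, 1)


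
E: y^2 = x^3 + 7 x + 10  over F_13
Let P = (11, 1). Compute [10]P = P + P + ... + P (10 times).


k = 10 = 1010_2 (binary, LSB first: 0101)
Double-and-add from P = (11, 1):
  bit 0 = 0: acc unchanged = O
  bit 1 = 1: acc = O + (0, 6) = (0, 6)
  bit 2 = 0: acc unchanged = (0, 6)
  bit 3 = 1: acc = (0, 6) + (9, 10) = (5, 12)

10P = (5, 12)


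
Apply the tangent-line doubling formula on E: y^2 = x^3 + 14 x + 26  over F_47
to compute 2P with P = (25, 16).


Doubling: s = (3 x1^2 + a) / (2 y1)
s = (3*25^2 + 14) / (2*16) mod 47 = 37
x3 = s^2 - 2 x1 mod 47 = 37^2 - 2*25 = 3
y3 = s (x1 - x3) - y1 mod 47 = 37 * (25 - 3) - 16 = 46

2P = (3, 46)


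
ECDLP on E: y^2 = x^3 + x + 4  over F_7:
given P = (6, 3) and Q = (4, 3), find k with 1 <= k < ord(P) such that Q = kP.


Enumerate multiples of P until we hit Q = (4, 3):
  1P = (6, 3)
  2P = (4, 3)
Match found at i = 2.

k = 2


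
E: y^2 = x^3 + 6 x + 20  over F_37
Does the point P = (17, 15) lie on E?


Check whether y^2 = x^3 + 6 x + 20 (mod 37) for (x, y) = (17, 15).
LHS: y^2 = 15^2 mod 37 = 3
RHS: x^3 + 6 x + 20 = 17^3 + 6*17 + 20 mod 37 = 3
LHS = RHS

Yes, on the curve


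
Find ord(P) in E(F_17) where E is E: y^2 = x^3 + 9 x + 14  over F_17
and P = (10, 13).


Compute successive multiples of P until we hit O:
  1P = (10, 13)
  2P = (16, 2)
  3P = (9, 5)
  4P = (11, 13)
  5P = (13, 4)
  6P = (3, 0)
  7P = (13, 13)
  8P = (11, 4)
  ... (continuing to 12P)
  12P = O

ord(P) = 12


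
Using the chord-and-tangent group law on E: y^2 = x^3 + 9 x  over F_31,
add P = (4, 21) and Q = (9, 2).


P != Q, so use the chord formula.
s = (y2 - y1) / (x2 - x1) = (12) / (5) mod 31 = 21
x3 = s^2 - x1 - x2 mod 31 = 21^2 - 4 - 9 = 25
y3 = s (x1 - x3) - y1 mod 31 = 21 * (4 - 25) - 21 = 3

P + Q = (25, 3)


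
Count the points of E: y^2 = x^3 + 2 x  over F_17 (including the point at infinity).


For each x in F_17, count y with y^2 = x^3 + 2 x + 0 mod 17:
  x = 0: RHS = 0, y in [0]  -> 1 point(s)
  x = 3: RHS = 16, y in [4, 13]  -> 2 point(s)
  x = 4: RHS = 4, y in [2, 15]  -> 2 point(s)
  x = 5: RHS = 16, y in [4, 13]  -> 2 point(s)
  x = 7: RHS = 0, y in [0]  -> 1 point(s)
  x = 8: RHS = 1, y in [1, 16]  -> 2 point(s)
  x = 9: RHS = 16, y in [4, 13]  -> 2 point(s)
  x = 10: RHS = 0, y in [0]  -> 1 point(s)
  x = 12: RHS = 1, y in [1, 16]  -> 2 point(s)
  x = 13: RHS = 13, y in [8, 9]  -> 2 point(s)
  x = 14: RHS = 1, y in [1, 16]  -> 2 point(s)
Affine points: 19. Add the point at infinity: total = 20.

#E(F_17) = 20


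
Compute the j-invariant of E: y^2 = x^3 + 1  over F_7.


Delta = -16(4 a^3 + 27 b^2) mod 7 = 2
-1728 * (4 a)^3 = -1728 * (4*0)^3 mod 7 = 0
j = 0 * 2^(-1) mod 7 = 0

j = 0 (mod 7)


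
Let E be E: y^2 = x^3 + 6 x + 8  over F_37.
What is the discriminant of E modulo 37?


4 a^3 + 27 b^2 = 4*6^3 + 27*8^2 = 864 + 1728 = 2592
Delta = -16 * (2592) = -41472
Delta mod 37 = 5

Delta = 5 (mod 37)


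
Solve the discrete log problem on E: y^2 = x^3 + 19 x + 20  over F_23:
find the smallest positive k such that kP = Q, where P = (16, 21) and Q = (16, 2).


Enumerate multiples of P until we hit Q = (16, 2):
  1P = (16, 21)
  2P = (17, 9)
  3P = (19, 15)
  4P = (15, 0)
  5P = (19, 8)
  6P = (17, 14)
  7P = (16, 2)
Match found at i = 7.

k = 7


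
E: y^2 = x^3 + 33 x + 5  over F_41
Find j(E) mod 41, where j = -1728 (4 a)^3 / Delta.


Delta = -16(4 a^3 + 27 b^2) mod 41 = 33
-1728 * (4 a)^3 = -1728 * (4*33)^3 mod 41 = 13
j = 13 * 33^(-1) mod 41 = 24

j = 24 (mod 41)


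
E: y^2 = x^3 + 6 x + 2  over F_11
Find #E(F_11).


For each x in F_11, count y with y^2 = x^3 + 6 x + 2 mod 11:
  x = 1: RHS = 9, y in [3, 8]  -> 2 point(s)
  x = 2: RHS = 0, y in [0]  -> 1 point(s)
  x = 3: RHS = 3, y in [5, 6]  -> 2 point(s)
  x = 5: RHS = 3, y in [5, 6]  -> 2 point(s)
  x = 6: RHS = 1, y in [1, 10]  -> 2 point(s)
  x = 8: RHS = 1, y in [1, 10]  -> 2 point(s)
  x = 9: RHS = 4, y in [2, 9]  -> 2 point(s)
Affine points: 13. Add the point at infinity: total = 14.

#E(F_11) = 14


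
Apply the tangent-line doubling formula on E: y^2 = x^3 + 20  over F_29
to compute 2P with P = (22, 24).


Doubling: s = (3 x1^2 + a) / (2 y1)
s = (3*22^2 + 0) / (2*24) mod 29 = 23
x3 = s^2 - 2 x1 mod 29 = 23^2 - 2*22 = 21
y3 = s (x1 - x3) - y1 mod 29 = 23 * (22 - 21) - 24 = 28

2P = (21, 28)


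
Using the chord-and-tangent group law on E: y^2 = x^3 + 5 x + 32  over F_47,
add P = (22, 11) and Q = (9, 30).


P != Q, so use the chord formula.
s = (y2 - y1) / (x2 - x1) = (19) / (34) mod 47 = 13
x3 = s^2 - x1 - x2 mod 47 = 13^2 - 22 - 9 = 44
y3 = s (x1 - x3) - y1 mod 47 = 13 * (22 - 44) - 11 = 32

P + Q = (44, 32)


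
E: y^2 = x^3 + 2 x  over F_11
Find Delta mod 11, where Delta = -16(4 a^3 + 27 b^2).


4 a^3 + 27 b^2 = 4*2^3 + 27*0^2 = 32 + 0 = 32
Delta = -16 * (32) = -512
Delta mod 11 = 5

Delta = 5 (mod 11)


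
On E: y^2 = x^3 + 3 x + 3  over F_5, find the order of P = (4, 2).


Compute successive multiples of P until we hit O:
  1P = (4, 2)
  2P = (3, 2)
  3P = (3, 3)
  4P = (4, 3)
  5P = O

ord(P) = 5


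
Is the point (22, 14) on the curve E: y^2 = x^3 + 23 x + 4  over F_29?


Check whether y^2 = x^3 + 23 x + 4 (mod 29) for (x, y) = (22, 14).
LHS: y^2 = 14^2 mod 29 = 22
RHS: x^3 + 23 x + 4 = 22^3 + 23*22 + 4 mod 29 = 22
LHS = RHS

Yes, on the curve


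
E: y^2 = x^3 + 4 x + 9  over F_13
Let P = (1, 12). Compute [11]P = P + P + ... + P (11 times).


k = 11 = 1011_2 (binary, LSB first: 1101)
Double-and-add from P = (1, 12):
  bit 0 = 1: acc = O + (1, 12) = (1, 12)
  bit 1 = 1: acc = (1, 12) + (7, 9) = (2, 8)
  bit 2 = 0: acc unchanged = (2, 8)
  bit 3 = 1: acc = (2, 8) + (12, 11) = (0, 3)

11P = (0, 3)


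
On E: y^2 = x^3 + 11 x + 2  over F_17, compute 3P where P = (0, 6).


k = 3 = 11_2 (binary, LSB first: 11)
Double-and-add from P = (0, 6):
  bit 0 = 1: acc = O + (0, 6) = (0, 6)
  bit 1 = 1: acc = (0, 6) + (13, 9) = (12, 3)

3P = (12, 3)


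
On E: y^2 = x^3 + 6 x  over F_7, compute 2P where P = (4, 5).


Doubling: s = (3 x1^2 + a) / (2 y1)
s = (3*4^2 + 6) / (2*5) mod 7 = 4
x3 = s^2 - 2 x1 mod 7 = 4^2 - 2*4 = 1
y3 = s (x1 - x3) - y1 mod 7 = 4 * (4 - 1) - 5 = 0

2P = (1, 0)


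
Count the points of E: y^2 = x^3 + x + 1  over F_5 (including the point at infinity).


For each x in F_5, count y with y^2 = x^3 + 1 x + 1 mod 5:
  x = 0: RHS = 1, y in [1, 4]  -> 2 point(s)
  x = 2: RHS = 1, y in [1, 4]  -> 2 point(s)
  x = 3: RHS = 1, y in [1, 4]  -> 2 point(s)
  x = 4: RHS = 4, y in [2, 3]  -> 2 point(s)
Affine points: 8. Add the point at infinity: total = 9.

#E(F_5) = 9


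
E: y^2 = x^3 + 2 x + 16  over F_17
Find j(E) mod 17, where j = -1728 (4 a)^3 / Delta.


Delta = -16(4 a^3 + 27 b^2) mod 17 = 8
-1728 * (4 a)^3 = -1728 * (4*2)^3 mod 17 = 12
j = 12 * 8^(-1) mod 17 = 10

j = 10 (mod 17)


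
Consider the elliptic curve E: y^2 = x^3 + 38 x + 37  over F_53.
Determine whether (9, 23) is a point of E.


Check whether y^2 = x^3 + 38 x + 37 (mod 53) for (x, y) = (9, 23).
LHS: y^2 = 23^2 mod 53 = 52
RHS: x^3 + 38 x + 37 = 9^3 + 38*9 + 37 mod 53 = 48
LHS != RHS

No, not on the curve


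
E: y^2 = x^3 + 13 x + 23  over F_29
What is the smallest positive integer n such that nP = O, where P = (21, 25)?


Compute successive multiples of P until we hit O:
  1P = (21, 25)
  2P = (7, 15)
  3P = (24, 6)
  4P = (8, 28)
  5P = (4, 9)
  6P = (9, 17)
  7P = (22, 13)
  8P = (14, 7)
  ... (continuing to 37P)
  37P = O

ord(P) = 37


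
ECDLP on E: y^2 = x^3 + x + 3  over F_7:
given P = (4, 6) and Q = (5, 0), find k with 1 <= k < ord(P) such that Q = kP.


Enumerate multiples of P until we hit Q = (5, 0):
  1P = (4, 6)
  2P = (6, 1)
  3P = (5, 0)
Match found at i = 3.

k = 3


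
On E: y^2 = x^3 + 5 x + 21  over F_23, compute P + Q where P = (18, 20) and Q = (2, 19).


P != Q, so use the chord formula.
s = (y2 - y1) / (x2 - x1) = (22) / (7) mod 23 = 13
x3 = s^2 - x1 - x2 mod 23 = 13^2 - 18 - 2 = 11
y3 = s (x1 - x3) - y1 mod 23 = 13 * (18 - 11) - 20 = 2

P + Q = (11, 2)


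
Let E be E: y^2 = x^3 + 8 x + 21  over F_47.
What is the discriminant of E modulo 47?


4 a^3 + 27 b^2 = 4*8^3 + 27*21^2 = 2048 + 11907 = 13955
Delta = -16 * (13955) = -223280
Delta mod 47 = 17

Delta = 17 (mod 47)


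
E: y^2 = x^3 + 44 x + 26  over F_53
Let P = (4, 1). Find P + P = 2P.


Doubling: s = (3 x1^2 + a) / (2 y1)
s = (3*4^2 + 44) / (2*1) mod 53 = 46
x3 = s^2 - 2 x1 mod 53 = 46^2 - 2*4 = 41
y3 = s (x1 - x3) - y1 mod 53 = 46 * (4 - 41) - 1 = 46

2P = (41, 46)


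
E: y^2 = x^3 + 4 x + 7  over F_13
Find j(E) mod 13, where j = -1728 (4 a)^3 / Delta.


Delta = -16(4 a^3 + 27 b^2) mod 13 = 8
-1728 * (4 a)^3 = -1728 * (4*4)^3 mod 13 = 1
j = 1 * 8^(-1) mod 13 = 5

j = 5 (mod 13)


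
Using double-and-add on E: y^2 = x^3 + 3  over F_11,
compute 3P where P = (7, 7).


k = 3 = 11_2 (binary, LSB first: 11)
Double-and-add from P = (7, 7):
  bit 0 = 1: acc = O + (7, 7) = (7, 7)
  bit 1 = 1: acc = (7, 7) + (0, 6) = (2, 0)

3P = (2, 0)


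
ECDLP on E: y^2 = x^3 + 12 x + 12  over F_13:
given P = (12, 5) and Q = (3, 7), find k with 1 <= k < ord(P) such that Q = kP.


Enumerate multiples of P until we hit Q = (3, 7):
  1P = (12, 5)
  2P = (1, 5)
  3P = (0, 8)
  4P = (10, 1)
  5P = (8, 3)
  6P = (3, 6)
  7P = (7, 6)
  8P = (6, 12)
  9P = (9, 11)
  10P = (9, 2)
  11P = (6, 1)
  12P = (7, 7)
  13P = (3, 7)
Match found at i = 13.

k = 13


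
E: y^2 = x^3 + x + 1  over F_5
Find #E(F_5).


For each x in F_5, count y with y^2 = x^3 + 1 x + 1 mod 5:
  x = 0: RHS = 1, y in [1, 4]  -> 2 point(s)
  x = 2: RHS = 1, y in [1, 4]  -> 2 point(s)
  x = 3: RHS = 1, y in [1, 4]  -> 2 point(s)
  x = 4: RHS = 4, y in [2, 3]  -> 2 point(s)
Affine points: 8. Add the point at infinity: total = 9.

#E(F_5) = 9


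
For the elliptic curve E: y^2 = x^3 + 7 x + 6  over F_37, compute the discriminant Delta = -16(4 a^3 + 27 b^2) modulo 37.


4 a^3 + 27 b^2 = 4*7^3 + 27*6^2 = 1372 + 972 = 2344
Delta = -16 * (2344) = -37504
Delta mod 37 = 14

Delta = 14 (mod 37)


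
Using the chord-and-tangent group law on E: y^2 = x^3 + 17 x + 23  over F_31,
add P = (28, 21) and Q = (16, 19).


P != Q, so use the chord formula.
s = (y2 - y1) / (x2 - x1) = (29) / (19) mod 31 = 26
x3 = s^2 - x1 - x2 mod 31 = 26^2 - 28 - 16 = 12
y3 = s (x1 - x3) - y1 mod 31 = 26 * (28 - 12) - 21 = 23

P + Q = (12, 23)


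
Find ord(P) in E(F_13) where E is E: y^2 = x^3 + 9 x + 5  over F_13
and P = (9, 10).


Compute successive multiples of P until we hit O:
  1P = (9, 10)
  2P = (4, 1)
  3P = (10, 9)
  4P = (8, 2)
  5P = (8, 11)
  6P = (10, 4)
  7P = (4, 12)
  8P = (9, 3)
  ... (continuing to 9P)
  9P = O

ord(P) = 9


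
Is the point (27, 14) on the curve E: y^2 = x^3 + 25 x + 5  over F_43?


Check whether y^2 = x^3 + 25 x + 5 (mod 43) for (x, y) = (27, 14).
LHS: y^2 = 14^2 mod 43 = 24
RHS: x^3 + 25 x + 5 = 27^3 + 25*27 + 5 mod 43 = 24
LHS = RHS

Yes, on the curve


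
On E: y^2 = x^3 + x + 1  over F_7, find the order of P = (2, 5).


Compute successive multiples of P until we hit O:
  1P = (2, 5)
  2P = (0, 6)
  3P = (0, 1)
  4P = (2, 2)
  5P = O

ord(P) = 5


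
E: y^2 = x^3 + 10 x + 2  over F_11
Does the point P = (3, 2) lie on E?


Check whether y^2 = x^3 + 10 x + 2 (mod 11) for (x, y) = (3, 2).
LHS: y^2 = 2^2 mod 11 = 4
RHS: x^3 + 10 x + 2 = 3^3 + 10*3 + 2 mod 11 = 4
LHS = RHS

Yes, on the curve


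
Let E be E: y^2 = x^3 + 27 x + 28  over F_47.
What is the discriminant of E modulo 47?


4 a^3 + 27 b^2 = 4*27^3 + 27*28^2 = 78732 + 21168 = 99900
Delta = -16 * (99900) = -1598400
Delta mod 47 = 23

Delta = 23 (mod 47)


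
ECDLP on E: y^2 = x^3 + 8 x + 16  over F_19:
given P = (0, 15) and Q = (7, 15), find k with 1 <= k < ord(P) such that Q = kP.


Enumerate multiples of P until we hit Q = (7, 15):
  1P = (0, 15)
  2P = (1, 5)
  3P = (4, 6)
  4P = (7, 15)
Match found at i = 4.

k = 4


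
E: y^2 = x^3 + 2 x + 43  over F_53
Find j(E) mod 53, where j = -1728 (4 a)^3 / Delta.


Delta = -16(4 a^3 + 27 b^2) mod 53 = 13
-1728 * (4 a)^3 = -1728 * (4*2)^3 mod 53 = 46
j = 46 * 13^(-1) mod 53 = 28

j = 28 (mod 53)


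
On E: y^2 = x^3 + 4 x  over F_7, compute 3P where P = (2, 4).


k = 3 = 11_2 (binary, LSB first: 11)
Double-and-add from P = (2, 4):
  bit 0 = 1: acc = O + (2, 4) = (2, 4)
  bit 1 = 1: acc = (2, 4) + (0, 0) = (2, 3)

3P = (2, 3)


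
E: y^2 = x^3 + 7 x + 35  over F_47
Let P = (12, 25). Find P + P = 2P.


Doubling: s = (3 x1^2 + a) / (2 y1)
s = (3*12^2 + 7) / (2*25) mod 47 = 21
x3 = s^2 - 2 x1 mod 47 = 21^2 - 2*12 = 41
y3 = s (x1 - x3) - y1 mod 47 = 21 * (12 - 41) - 25 = 24

2P = (41, 24)


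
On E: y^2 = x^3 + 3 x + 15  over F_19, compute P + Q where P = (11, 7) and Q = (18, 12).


P != Q, so use the chord formula.
s = (y2 - y1) / (x2 - x1) = (5) / (7) mod 19 = 17
x3 = s^2 - x1 - x2 mod 19 = 17^2 - 11 - 18 = 13
y3 = s (x1 - x3) - y1 mod 19 = 17 * (11 - 13) - 7 = 16

P + Q = (13, 16)


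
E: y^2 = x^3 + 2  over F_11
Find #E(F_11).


For each x in F_11, count y with y^2 = x^3 + 0 x + 2 mod 11:
  x = 1: RHS = 3, y in [5, 6]  -> 2 point(s)
  x = 4: RHS = 0, y in [0]  -> 1 point(s)
  x = 6: RHS = 9, y in [3, 8]  -> 2 point(s)
  x = 7: RHS = 4, y in [2, 9]  -> 2 point(s)
  x = 9: RHS = 5, y in [4, 7]  -> 2 point(s)
  x = 10: RHS = 1, y in [1, 10]  -> 2 point(s)
Affine points: 11. Add the point at infinity: total = 12.

#E(F_11) = 12


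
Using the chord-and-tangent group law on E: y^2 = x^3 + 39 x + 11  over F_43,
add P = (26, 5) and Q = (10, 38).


P != Q, so use the chord formula.
s = (y2 - y1) / (x2 - x1) = (33) / (27) mod 43 = 6
x3 = s^2 - x1 - x2 mod 43 = 6^2 - 26 - 10 = 0
y3 = s (x1 - x3) - y1 mod 43 = 6 * (26 - 0) - 5 = 22

P + Q = (0, 22)


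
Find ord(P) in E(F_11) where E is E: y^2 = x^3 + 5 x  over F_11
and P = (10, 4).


Compute successive multiples of P until we hit O:
  1P = (10, 4)
  2P = (3, 3)
  3P = (7, 9)
  4P = (9, 9)
  5P = (6, 9)
  6P = (0, 0)
  7P = (6, 2)
  8P = (9, 2)
  ... (continuing to 12P)
  12P = O

ord(P) = 12


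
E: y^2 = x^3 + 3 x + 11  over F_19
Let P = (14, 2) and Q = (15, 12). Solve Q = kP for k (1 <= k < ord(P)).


Enumerate multiples of P until we hit Q = (15, 12):
  1P = (14, 2)
  2P = (15, 7)
  3P = (15, 12)
Match found at i = 3.

k = 3


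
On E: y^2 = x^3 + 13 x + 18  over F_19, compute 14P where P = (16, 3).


k = 14 = 1110_2 (binary, LSB first: 0111)
Double-and-add from P = (16, 3):
  bit 0 = 0: acc unchanged = O
  bit 1 = 1: acc = O + (4, 1) = (4, 1)
  bit 2 = 1: acc = (4, 1) + (15, 15) = (9, 3)
  bit 3 = 1: acc = (9, 3) + (13, 3) = (16, 16)

14P = (16, 16)


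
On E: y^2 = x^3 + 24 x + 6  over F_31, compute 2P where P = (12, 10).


Doubling: s = (3 x1^2 + a) / (2 y1)
s = (3*12^2 + 24) / (2*10) mod 31 = 29
x3 = s^2 - 2 x1 mod 31 = 29^2 - 2*12 = 11
y3 = s (x1 - x3) - y1 mod 31 = 29 * (12 - 11) - 10 = 19

2P = (11, 19)


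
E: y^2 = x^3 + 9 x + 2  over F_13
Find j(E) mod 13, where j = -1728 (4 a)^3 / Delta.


Delta = -16(4 a^3 + 27 b^2) mod 13 = 2
-1728 * (4 a)^3 = -1728 * (4*9)^3 mod 13 = 12
j = 12 * 2^(-1) mod 13 = 6

j = 6 (mod 13)


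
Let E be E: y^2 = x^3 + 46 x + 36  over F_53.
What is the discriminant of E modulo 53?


4 a^3 + 27 b^2 = 4*46^3 + 27*36^2 = 389344 + 34992 = 424336
Delta = -16 * (424336) = -6789376
Delta mod 53 = 30

Delta = 30 (mod 53)


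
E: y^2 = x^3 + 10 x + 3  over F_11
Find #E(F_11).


For each x in F_11, count y with y^2 = x^3 + 10 x + 3 mod 11:
  x = 0: RHS = 3, y in [5, 6]  -> 2 point(s)
  x = 1: RHS = 3, y in [5, 6]  -> 2 point(s)
  x = 2: RHS = 9, y in [3, 8]  -> 2 point(s)
  x = 3: RHS = 5, y in [4, 7]  -> 2 point(s)
  x = 6: RHS = 4, y in [2, 9]  -> 2 point(s)
  x = 7: RHS = 9, y in [3, 8]  -> 2 point(s)
  x = 8: RHS = 1, y in [1, 10]  -> 2 point(s)
  x = 10: RHS = 3, y in [5, 6]  -> 2 point(s)
Affine points: 16. Add the point at infinity: total = 17.

#E(F_11) = 17


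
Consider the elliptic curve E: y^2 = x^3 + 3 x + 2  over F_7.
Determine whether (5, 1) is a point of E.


Check whether y^2 = x^3 + 3 x + 2 (mod 7) for (x, y) = (5, 1).
LHS: y^2 = 1^2 mod 7 = 1
RHS: x^3 + 3 x + 2 = 5^3 + 3*5 + 2 mod 7 = 2
LHS != RHS

No, not on the curve


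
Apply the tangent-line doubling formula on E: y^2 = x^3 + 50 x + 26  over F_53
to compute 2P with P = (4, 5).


Doubling: s = (3 x1^2 + a) / (2 y1)
s = (3*4^2 + 50) / (2*5) mod 53 = 31
x3 = s^2 - 2 x1 mod 53 = 31^2 - 2*4 = 52
y3 = s (x1 - x3) - y1 mod 53 = 31 * (4 - 52) - 5 = 44

2P = (52, 44)


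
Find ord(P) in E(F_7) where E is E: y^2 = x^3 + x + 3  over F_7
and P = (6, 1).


Compute successive multiples of P until we hit O:
  1P = (6, 1)
  2P = (6, 6)
  3P = O

ord(P) = 3


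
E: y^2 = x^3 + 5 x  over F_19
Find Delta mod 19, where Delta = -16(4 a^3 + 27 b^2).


4 a^3 + 27 b^2 = 4*5^3 + 27*0^2 = 500 + 0 = 500
Delta = -16 * (500) = -8000
Delta mod 19 = 18

Delta = 18 (mod 19)


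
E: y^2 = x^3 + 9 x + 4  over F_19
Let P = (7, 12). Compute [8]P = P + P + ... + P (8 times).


k = 8 = 1000_2 (binary, LSB first: 0001)
Double-and-add from P = (7, 12):
  bit 0 = 0: acc unchanged = O
  bit 1 = 0: acc unchanged = O
  bit 2 = 0: acc unchanged = O
  bit 3 = 1: acc = O + (10, 7) = (10, 7)

8P = (10, 7)


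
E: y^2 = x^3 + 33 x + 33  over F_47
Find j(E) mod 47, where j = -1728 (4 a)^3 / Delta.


Delta = -16(4 a^3 + 27 b^2) mod 47 = 46
-1728 * (4 a)^3 = -1728 * (4*33)^3 mod 47 = 18
j = 18 * 46^(-1) mod 47 = 29

j = 29 (mod 47)


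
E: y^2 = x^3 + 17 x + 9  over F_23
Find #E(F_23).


For each x in F_23, count y with y^2 = x^3 + 17 x + 9 mod 23:
  x = 0: RHS = 9, y in [3, 20]  -> 2 point(s)
  x = 1: RHS = 4, y in [2, 21]  -> 2 point(s)
  x = 3: RHS = 18, y in [8, 15]  -> 2 point(s)
  x = 4: RHS = 3, y in [7, 16]  -> 2 point(s)
  x = 5: RHS = 12, y in [9, 14]  -> 2 point(s)
  x = 8: RHS = 13, y in [6, 17]  -> 2 point(s)
  x = 10: RHS = 6, y in [11, 12]  -> 2 point(s)
  x = 11: RHS = 9, y in [3, 20]  -> 2 point(s)
  x = 12: RHS = 9, y in [3, 20]  -> 2 point(s)
  x = 13: RHS = 12, y in [9, 14]  -> 2 point(s)
  x = 14: RHS = 1, y in [1, 22]  -> 2 point(s)
  x = 17: RHS = 13, y in [6, 17]  -> 2 point(s)
  x = 18: RHS = 6, y in [11, 12]  -> 2 point(s)
  x = 20: RHS = 0, y in [0]  -> 1 point(s)
  x = 21: RHS = 13, y in [6, 17]  -> 2 point(s)
Affine points: 29. Add the point at infinity: total = 30.

#E(F_23) = 30


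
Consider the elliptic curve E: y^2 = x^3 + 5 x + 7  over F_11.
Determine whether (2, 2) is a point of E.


Check whether y^2 = x^3 + 5 x + 7 (mod 11) for (x, y) = (2, 2).
LHS: y^2 = 2^2 mod 11 = 4
RHS: x^3 + 5 x + 7 = 2^3 + 5*2 + 7 mod 11 = 3
LHS != RHS

No, not on the curve


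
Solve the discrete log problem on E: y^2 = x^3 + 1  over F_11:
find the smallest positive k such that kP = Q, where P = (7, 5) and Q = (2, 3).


Enumerate multiples of P until we hit Q = (2, 3):
  1P = (7, 5)
  2P = (2, 8)
  3P = (5, 7)
  4P = (0, 10)
  5P = (9, 9)
  6P = (10, 0)
  7P = (9, 2)
  8P = (0, 1)
  9P = (5, 4)
  10P = (2, 3)
Match found at i = 10.

k = 10


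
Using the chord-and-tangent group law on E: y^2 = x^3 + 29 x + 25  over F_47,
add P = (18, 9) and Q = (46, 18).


P != Q, so use the chord formula.
s = (y2 - y1) / (x2 - x1) = (9) / (28) mod 47 = 2
x3 = s^2 - x1 - x2 mod 47 = 2^2 - 18 - 46 = 34
y3 = s (x1 - x3) - y1 mod 47 = 2 * (18 - 34) - 9 = 6

P + Q = (34, 6)


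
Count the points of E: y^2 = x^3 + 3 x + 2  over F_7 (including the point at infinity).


For each x in F_7, count y with y^2 = x^3 + 3 x + 2 mod 7:
  x = 0: RHS = 2, y in [3, 4]  -> 2 point(s)
  x = 2: RHS = 2, y in [3, 4]  -> 2 point(s)
  x = 4: RHS = 1, y in [1, 6]  -> 2 point(s)
  x = 5: RHS = 2, y in [3, 4]  -> 2 point(s)
Affine points: 8. Add the point at infinity: total = 9.

#E(F_7) = 9


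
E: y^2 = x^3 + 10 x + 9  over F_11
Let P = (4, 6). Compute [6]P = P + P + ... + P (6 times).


k = 6 = 110_2 (binary, LSB first: 011)
Double-and-add from P = (4, 6):
  bit 0 = 0: acc unchanged = O
  bit 1 = 1: acc = O + (1, 3) = (1, 3)
  bit 2 = 1: acc = (1, 3) + (3, 0) = (1, 8)

6P = (1, 8)


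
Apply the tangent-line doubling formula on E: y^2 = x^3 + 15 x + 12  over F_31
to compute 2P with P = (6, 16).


Doubling: s = (3 x1^2 + a) / (2 y1)
s = (3*6^2 + 15) / (2*16) mod 31 = 30
x3 = s^2 - 2 x1 mod 31 = 30^2 - 2*6 = 20
y3 = s (x1 - x3) - y1 mod 31 = 30 * (6 - 20) - 16 = 29

2P = (20, 29)


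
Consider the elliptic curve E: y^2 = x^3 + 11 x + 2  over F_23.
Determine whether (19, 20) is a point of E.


Check whether y^2 = x^3 + 11 x + 2 (mod 23) for (x, y) = (19, 20).
LHS: y^2 = 20^2 mod 23 = 9
RHS: x^3 + 11 x + 2 = 19^3 + 11*19 + 2 mod 23 = 9
LHS = RHS

Yes, on the curve


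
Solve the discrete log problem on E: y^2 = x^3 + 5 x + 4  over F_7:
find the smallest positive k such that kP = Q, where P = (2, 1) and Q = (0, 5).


Enumerate multiples of P until we hit Q = (0, 5):
  1P = (2, 1)
  2P = (0, 2)
  3P = (0, 5)
Match found at i = 3.

k = 3


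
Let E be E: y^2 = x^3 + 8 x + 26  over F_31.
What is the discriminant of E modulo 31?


4 a^3 + 27 b^2 = 4*8^3 + 27*26^2 = 2048 + 18252 = 20300
Delta = -16 * (20300) = -324800
Delta mod 31 = 18

Delta = 18 (mod 31)


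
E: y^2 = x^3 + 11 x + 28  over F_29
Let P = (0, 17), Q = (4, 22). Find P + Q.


P != Q, so use the chord formula.
s = (y2 - y1) / (x2 - x1) = (5) / (4) mod 29 = 23
x3 = s^2 - x1 - x2 mod 29 = 23^2 - 0 - 4 = 3
y3 = s (x1 - x3) - y1 mod 29 = 23 * (0 - 3) - 17 = 1

P + Q = (3, 1)


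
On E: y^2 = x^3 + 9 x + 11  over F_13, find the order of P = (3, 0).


Compute successive multiples of P until we hit O:
  1P = (3, 0)
  2P = O

ord(P) = 2


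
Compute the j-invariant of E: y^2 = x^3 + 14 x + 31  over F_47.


Delta = -16(4 a^3 + 27 b^2) mod 47 = 22
-1728 * (4 a)^3 = -1728 * (4*14)^3 mod 47 = 29
j = 29 * 22^(-1) mod 47 = 12

j = 12 (mod 47)


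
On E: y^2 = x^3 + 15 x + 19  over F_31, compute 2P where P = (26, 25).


Doubling: s = (3 x1^2 + a) / (2 y1)
s = (3*26^2 + 15) / (2*25) mod 31 = 8
x3 = s^2 - 2 x1 mod 31 = 8^2 - 2*26 = 12
y3 = s (x1 - x3) - y1 mod 31 = 8 * (26 - 12) - 25 = 25

2P = (12, 25)


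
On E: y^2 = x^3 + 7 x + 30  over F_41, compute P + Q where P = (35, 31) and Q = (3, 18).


P != Q, so use the chord formula.
s = (y2 - y1) / (x2 - x1) = (28) / (9) mod 41 = 35
x3 = s^2 - x1 - x2 mod 41 = 35^2 - 35 - 3 = 39
y3 = s (x1 - x3) - y1 mod 41 = 35 * (35 - 39) - 31 = 34

P + Q = (39, 34)


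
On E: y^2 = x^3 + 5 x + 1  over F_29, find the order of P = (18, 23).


Compute successive multiples of P until we hit O:
  1P = (18, 23)
  2P = (28, 13)
  3P = (13, 1)
  4P = (22, 0)
  5P = (13, 28)
  6P = (28, 16)
  7P = (18, 6)
  8P = O

ord(P) = 8


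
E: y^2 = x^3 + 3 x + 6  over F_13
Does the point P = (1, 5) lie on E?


Check whether y^2 = x^3 + 3 x + 6 (mod 13) for (x, y) = (1, 5).
LHS: y^2 = 5^2 mod 13 = 12
RHS: x^3 + 3 x + 6 = 1^3 + 3*1 + 6 mod 13 = 10
LHS != RHS

No, not on the curve


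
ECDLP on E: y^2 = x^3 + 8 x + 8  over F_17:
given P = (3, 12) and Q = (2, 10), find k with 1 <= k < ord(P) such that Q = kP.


Enumerate multiples of P until we hit Q = (2, 10):
  1P = (3, 12)
  2P = (2, 10)
Match found at i = 2.

k = 2


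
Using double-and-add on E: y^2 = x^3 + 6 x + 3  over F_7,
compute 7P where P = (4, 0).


k = 7 = 111_2 (binary, LSB first: 111)
Double-and-add from P = (4, 0):
  bit 0 = 1: acc = O + (4, 0) = (4, 0)
  bit 1 = 1: acc = (4, 0) + O = (4, 0)
  bit 2 = 1: acc = (4, 0) + O = (4, 0)

7P = (4, 0)
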